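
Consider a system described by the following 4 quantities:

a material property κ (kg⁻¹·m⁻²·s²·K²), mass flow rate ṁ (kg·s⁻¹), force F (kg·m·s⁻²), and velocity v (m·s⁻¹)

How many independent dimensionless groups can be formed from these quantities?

There are 4 variables and 4 base dimensions (M, L, T, Θ).
The dimension matrix has rank 3 (less than 4: the dimension vectors are linearly dependent).
Independent dimensionless groups: 4 − 3 = 1.

1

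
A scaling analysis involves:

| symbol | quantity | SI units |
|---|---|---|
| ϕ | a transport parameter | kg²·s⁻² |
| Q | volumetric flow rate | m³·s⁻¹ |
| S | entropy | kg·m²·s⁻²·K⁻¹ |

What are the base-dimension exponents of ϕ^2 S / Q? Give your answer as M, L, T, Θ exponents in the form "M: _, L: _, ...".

M: 5, L: -1, T: -5, Θ: -1

Collect each base-dimension exponent across the product:
  M: 2·(2) − (0) + (1) = 5
  L: 2·(0) − (3) + (2) = -1
  T: 2·(-2) − (-1) + (-2) = -5
  Θ: 2·(0) − (0) + (-1) = -1
So the dimensions are [M⁵ L⁻¹ T⁻⁵ Θ⁻¹].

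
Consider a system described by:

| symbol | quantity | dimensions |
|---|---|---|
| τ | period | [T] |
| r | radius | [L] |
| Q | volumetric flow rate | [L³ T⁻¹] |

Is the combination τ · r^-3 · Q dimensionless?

yes

Sum the exponent of each base dimension across the product:
  M: [τ]_M − 3·[r]_M + [Q]_M = (0) − 3·(0) + (0) = 0
  L: [τ]_L − 3·[r]_L + [Q]_L = (0) − 3·(1) + (3) = 0
  T: [τ]_T − 3·[r]_T + [Q]_T = (1) − 3·(0) + (-1) = 0
All base exponents vanish — dimensionless.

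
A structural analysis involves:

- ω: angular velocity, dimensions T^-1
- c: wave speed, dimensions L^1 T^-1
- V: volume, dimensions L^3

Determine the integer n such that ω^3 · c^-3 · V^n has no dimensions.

Balance the L exponent: (3)·n from V, plus 3·(0) − 3·(1) = -3 from the rest, must sum to zero.
3n − 3 = 0, so n = 1.

1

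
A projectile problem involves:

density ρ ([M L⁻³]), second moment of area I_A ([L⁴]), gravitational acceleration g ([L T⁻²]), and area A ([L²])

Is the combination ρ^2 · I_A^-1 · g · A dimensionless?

no

Sum the exponent of each base dimension across the product:
  M: 2·[ρ]_M − [I_A]_M + [g]_M + [A]_M = 2·(1) − (0) + (0) + (0) = 2
  L: 2·[ρ]_L − [I_A]_L + [g]_L + [A]_L = 2·(-3) − (4) + (1) + (2) = -7
  T: 2·[ρ]_T − [I_A]_T + [g]_T + [A]_T = 2·(0) − (0) + (-2) + (0) = -2
Net dimensions [M² L⁻⁷ T⁻²] ≠ [1] — not dimensionless.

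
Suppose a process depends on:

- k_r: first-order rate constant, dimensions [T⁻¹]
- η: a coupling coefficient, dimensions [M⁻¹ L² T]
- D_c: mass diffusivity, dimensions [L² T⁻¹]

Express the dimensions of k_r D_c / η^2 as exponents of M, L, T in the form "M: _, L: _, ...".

M: 2, L: -2, T: -4

Collect each base-dimension exponent across the product:
  M: (0) − 2·(-1) + (0) = 2
  L: (0) − 2·(2) + (2) = -2
  T: (-1) − 2·(1) + (-1) = -4
So the dimensions are [M² L⁻² T⁻⁴].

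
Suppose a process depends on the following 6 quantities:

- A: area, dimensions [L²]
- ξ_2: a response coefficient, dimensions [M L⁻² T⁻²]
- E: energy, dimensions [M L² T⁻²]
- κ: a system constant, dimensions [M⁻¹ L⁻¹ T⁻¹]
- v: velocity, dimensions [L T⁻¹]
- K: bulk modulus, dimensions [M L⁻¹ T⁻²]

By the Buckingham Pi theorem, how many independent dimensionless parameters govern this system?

3

There are 6 variables and 3 base dimensions (M, L, T).
The dimension matrix has rank 3.
Independent dimensionless groups: 6 − 3 = 3.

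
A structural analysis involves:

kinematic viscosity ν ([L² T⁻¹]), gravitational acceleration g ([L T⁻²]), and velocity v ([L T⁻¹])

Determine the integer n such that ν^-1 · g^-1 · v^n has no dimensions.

Balance the L exponent: (1)·n from v, plus −(2) − (1) = -3 from the rest, must sum to zero.
n − 3 = 0, so n = 3.

3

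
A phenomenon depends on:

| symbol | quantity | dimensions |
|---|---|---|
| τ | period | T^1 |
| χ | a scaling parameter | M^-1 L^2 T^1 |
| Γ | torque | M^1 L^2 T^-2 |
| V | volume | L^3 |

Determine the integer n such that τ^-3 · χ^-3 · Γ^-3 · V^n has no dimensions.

Balance the L exponent: (3)·n from V, plus −3·(0) − 3·(2) − 3·(2) = -12 from the rest, must sum to zero.
3n − 12 = 0, so n = 4.

4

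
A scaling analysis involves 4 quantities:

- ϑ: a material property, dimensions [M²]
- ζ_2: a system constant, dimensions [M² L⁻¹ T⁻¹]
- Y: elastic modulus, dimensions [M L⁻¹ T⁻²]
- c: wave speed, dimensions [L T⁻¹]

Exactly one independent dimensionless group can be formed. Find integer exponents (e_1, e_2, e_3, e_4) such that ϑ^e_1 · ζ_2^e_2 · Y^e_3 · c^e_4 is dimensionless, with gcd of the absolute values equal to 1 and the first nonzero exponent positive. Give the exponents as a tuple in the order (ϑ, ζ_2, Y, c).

M: e_1·(2) + e_2·(2) + e_3·(1) + e_4·(0) = 0
L: e_1·(0) + e_2·(-1) + e_3·(-1) + e_4·(1) = 0
T: e_1·(0) + e_2·(-1) + e_3·(-2) + e_4·(-1) = 0
Solving this homogeneous linear system for the smallest-integer solution (first nonzero entry positive) gives (2, -3, 2, -1).

(2, -3, 2, -1)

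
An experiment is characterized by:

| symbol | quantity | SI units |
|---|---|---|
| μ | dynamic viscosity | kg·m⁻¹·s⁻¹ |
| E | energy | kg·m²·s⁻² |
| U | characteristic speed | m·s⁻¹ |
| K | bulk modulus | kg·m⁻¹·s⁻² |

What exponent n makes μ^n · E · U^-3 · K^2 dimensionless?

-3

Balance the M exponent: (1)·n from μ, plus (1) − 3·(0) + 2·(1) = 3 from the rest, must sum to zero.
n + 3 = 0, so n = -3.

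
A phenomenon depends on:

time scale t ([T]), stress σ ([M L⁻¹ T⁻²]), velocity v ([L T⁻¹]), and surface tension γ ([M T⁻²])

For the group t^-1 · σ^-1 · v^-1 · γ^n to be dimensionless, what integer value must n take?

Balance the M exponent: (1)·n from γ, plus −(0) − (1) − (0) = -1 from the rest, must sum to zero.
n − 1 = 0, so n = 1.

1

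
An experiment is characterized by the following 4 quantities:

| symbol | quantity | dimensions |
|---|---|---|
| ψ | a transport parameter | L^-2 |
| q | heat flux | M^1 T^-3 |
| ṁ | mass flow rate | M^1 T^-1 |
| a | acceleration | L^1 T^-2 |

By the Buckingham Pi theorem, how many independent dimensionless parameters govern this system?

There are 4 variables and 3 base dimensions (M, L, T).
The dimension matrix has rank 3.
Independent dimensionless groups: 4 − 3 = 1.

1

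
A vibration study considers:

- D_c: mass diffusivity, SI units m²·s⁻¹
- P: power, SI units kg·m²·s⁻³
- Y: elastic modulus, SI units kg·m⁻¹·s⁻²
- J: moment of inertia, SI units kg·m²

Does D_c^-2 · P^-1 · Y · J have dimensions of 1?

no

Sum the exponent of each base dimension across the product:
  M: −2·[D_c]_M − [P]_M + [Y]_M + [J]_M = −2·(0) − (1) + (1) + (1) = 1
  L: −2·[D_c]_L − [P]_L + [Y]_L + [J]_L = −2·(2) − (2) + (-1) + (2) = -5
  T: −2·[D_c]_T − [P]_T + [Y]_T + [J]_T = −2·(-1) − (-3) + (-2) + (0) = 3
Net dimensions [M L⁻⁵ T³] ≠ [1] — not dimensionless.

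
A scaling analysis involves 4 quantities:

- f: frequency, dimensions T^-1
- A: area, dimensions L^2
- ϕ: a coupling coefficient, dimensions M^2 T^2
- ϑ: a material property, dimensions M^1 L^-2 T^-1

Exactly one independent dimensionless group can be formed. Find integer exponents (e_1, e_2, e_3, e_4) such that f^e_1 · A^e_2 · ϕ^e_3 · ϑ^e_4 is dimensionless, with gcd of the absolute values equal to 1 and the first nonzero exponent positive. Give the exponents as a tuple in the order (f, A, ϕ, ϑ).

(4, -2, 1, -2)

M: e_1·(0) + e_2·(0) + e_3·(2) + e_4·(1) = 0
L: e_1·(0) + e_2·(2) + e_3·(0) + e_4·(-2) = 0
T: e_1·(-1) + e_2·(0) + e_3·(2) + e_4·(-1) = 0
Solving this homogeneous linear system for the smallest-integer solution (first nonzero entry positive) gives (4, -2, 1, -2).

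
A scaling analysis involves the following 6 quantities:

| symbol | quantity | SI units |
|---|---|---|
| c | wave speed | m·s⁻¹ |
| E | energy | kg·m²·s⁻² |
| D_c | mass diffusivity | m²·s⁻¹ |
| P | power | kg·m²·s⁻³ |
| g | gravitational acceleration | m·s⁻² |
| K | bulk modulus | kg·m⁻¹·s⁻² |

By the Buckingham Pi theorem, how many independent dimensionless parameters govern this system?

There are 6 variables and 3 base dimensions (M, L, T).
The dimension matrix has rank 3.
Independent dimensionless groups: 6 − 3 = 3.

3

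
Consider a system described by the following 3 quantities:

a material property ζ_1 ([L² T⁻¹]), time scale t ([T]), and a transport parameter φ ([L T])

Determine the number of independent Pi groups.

1

There are 3 variables and 2 base dimensions (L, T).
The dimension matrix has rank 2.
Independent dimensionless groups: 3 − 2 = 1.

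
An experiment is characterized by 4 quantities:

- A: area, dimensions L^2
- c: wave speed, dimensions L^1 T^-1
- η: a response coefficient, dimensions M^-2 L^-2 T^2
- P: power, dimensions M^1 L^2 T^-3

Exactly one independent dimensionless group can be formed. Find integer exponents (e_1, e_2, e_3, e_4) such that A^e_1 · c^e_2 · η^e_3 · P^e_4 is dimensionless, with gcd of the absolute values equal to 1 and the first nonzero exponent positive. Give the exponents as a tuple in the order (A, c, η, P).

M: e_1·(0) + e_2·(0) + e_3·(-2) + e_4·(1) = 0
L: e_1·(2) + e_2·(1) + e_3·(-2) + e_4·(2) = 0
T: e_1·(0) + e_2·(-1) + e_3·(2) + e_4·(-3) = 0
Solving this homogeneous linear system for the smallest-integer solution (first nonzero entry positive) gives (1, -4, 1, 2).

(1, -4, 1, 2)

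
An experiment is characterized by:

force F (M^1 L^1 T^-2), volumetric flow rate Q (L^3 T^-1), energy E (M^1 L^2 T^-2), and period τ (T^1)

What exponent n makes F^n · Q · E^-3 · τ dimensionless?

Balance the M exponent: (1)·n from F, plus (0) − 3·(1) + (0) = -3 from the rest, must sum to zero.
n − 3 = 0, so n = 3.

3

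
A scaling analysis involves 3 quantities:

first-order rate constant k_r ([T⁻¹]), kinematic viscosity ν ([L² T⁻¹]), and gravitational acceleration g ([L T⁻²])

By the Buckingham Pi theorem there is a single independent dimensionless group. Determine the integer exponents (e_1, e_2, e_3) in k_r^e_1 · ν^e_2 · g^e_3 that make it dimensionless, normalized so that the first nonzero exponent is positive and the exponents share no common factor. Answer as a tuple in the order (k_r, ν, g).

(3, 1, -2)

L: e_1·(0) + e_2·(2) + e_3·(1) = 0
T: e_1·(-1) + e_2·(-1) + e_3·(-2) = 0
Solving this homogeneous linear system for the smallest-integer solution (first nonzero entry positive) gives (3, 1, -2).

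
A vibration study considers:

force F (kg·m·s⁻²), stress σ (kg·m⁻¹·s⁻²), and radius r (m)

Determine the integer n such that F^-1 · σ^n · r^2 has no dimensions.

1

Balance the M exponent: (1)·n from σ, plus −(1) + 2·(0) = -1 from the rest, must sum to zero.
n − 1 = 0, so n = 1.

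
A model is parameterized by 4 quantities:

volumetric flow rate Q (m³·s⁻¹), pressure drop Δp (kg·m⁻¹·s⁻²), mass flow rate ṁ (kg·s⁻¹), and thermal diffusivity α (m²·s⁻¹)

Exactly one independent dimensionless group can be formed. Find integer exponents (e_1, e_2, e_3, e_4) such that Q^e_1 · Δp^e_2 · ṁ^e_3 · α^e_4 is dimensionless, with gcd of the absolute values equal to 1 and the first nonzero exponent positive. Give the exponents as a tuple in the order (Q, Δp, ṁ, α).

(3, 1, -1, -4)

M: e_1·(0) + e_2·(1) + e_3·(1) + e_4·(0) = 0
L: e_1·(3) + e_2·(-1) + e_3·(0) + e_4·(2) = 0
T: e_1·(-1) + e_2·(-2) + e_3·(-1) + e_4·(-1) = 0
Solving this homogeneous linear system for the smallest-integer solution (first nonzero entry positive) gives (3, 1, -1, -4).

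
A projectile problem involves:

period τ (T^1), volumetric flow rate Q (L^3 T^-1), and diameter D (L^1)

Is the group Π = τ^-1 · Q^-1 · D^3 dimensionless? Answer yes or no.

Sum the exponent of each base dimension across the product:
  M: −[τ]_M − [Q]_M + 3·[D]_M = −(0) − (0) + 3·(0) = 0
  L: −[τ]_L − [Q]_L + 3·[D]_L = −(0) − (3) + 3·(1) = 0
  T: −[τ]_T − [Q]_T + 3·[D]_T = −(1) − (-1) + 3·(0) = 0
All base exponents vanish — dimensionless.

yes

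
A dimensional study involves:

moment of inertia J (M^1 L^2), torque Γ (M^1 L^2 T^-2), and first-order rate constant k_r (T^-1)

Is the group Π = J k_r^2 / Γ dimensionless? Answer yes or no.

Sum the exponent of each base dimension across the product:
  M: [J]_M − [Γ]_M + 2·[k_r]_M = (1) − (1) + 2·(0) = 0
  L: [J]_L − [Γ]_L + 2·[k_r]_L = (2) − (2) + 2·(0) = 0
  T: [J]_T − [Γ]_T + 2·[k_r]_T = (0) − (-2) + 2·(-1) = 0
  I: [J]_I − [Γ]_I + 2·[k_r]_I = (0) − (0) + 2·(0) = 0
All base exponents vanish — dimensionless.

yes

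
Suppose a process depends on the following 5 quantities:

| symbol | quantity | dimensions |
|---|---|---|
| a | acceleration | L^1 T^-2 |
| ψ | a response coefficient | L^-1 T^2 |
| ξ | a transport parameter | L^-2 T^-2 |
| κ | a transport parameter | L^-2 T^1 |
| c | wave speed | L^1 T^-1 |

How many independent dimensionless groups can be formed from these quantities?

There are 5 variables and 2 base dimensions (L, T).
The dimension matrix has rank 2.
Independent dimensionless groups: 5 − 2 = 3.

3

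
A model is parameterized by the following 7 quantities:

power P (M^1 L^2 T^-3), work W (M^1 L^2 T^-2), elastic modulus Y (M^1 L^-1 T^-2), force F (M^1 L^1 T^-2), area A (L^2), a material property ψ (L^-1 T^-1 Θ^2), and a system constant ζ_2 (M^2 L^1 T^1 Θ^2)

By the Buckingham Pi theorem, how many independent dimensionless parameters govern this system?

3

There are 7 variables and 4 base dimensions (M, L, T, Θ).
The dimension matrix has rank 4.
Independent dimensionless groups: 7 − 4 = 3.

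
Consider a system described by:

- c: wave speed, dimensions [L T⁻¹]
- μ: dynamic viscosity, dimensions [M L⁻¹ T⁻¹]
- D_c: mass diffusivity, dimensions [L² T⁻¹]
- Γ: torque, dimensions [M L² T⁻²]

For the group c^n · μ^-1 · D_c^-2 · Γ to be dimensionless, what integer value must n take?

1

Balance the L exponent: (1)·n from c, plus −(-1) − 2·(2) + (2) = -1 from the rest, must sum to zero.
n − 1 = 0, so n = 1.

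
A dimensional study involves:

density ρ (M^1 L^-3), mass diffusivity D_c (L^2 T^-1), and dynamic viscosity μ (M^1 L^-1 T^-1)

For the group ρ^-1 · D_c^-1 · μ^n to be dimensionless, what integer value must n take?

1

Balance the M exponent: (1)·n from μ, plus −(1) − (0) = -1 from the rest, must sum to zero.
n − 1 = 0, so n = 1.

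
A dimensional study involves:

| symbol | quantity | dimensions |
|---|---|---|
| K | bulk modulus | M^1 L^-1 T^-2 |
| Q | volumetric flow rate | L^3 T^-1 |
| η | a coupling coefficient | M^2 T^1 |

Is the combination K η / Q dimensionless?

Sum the exponent of each base dimension across the product:
  M: [K]_M − [Q]_M + [η]_M = (1) − (0) + (2) = 3
  L: [K]_L − [Q]_L + [η]_L = (-1) − (3) + (0) = -4
  T: [K]_T − [Q]_T + [η]_T = (-2) − (-1) + (1) = 0
Net dimensions [M³ L⁻⁴] ≠ [1] — not dimensionless.

no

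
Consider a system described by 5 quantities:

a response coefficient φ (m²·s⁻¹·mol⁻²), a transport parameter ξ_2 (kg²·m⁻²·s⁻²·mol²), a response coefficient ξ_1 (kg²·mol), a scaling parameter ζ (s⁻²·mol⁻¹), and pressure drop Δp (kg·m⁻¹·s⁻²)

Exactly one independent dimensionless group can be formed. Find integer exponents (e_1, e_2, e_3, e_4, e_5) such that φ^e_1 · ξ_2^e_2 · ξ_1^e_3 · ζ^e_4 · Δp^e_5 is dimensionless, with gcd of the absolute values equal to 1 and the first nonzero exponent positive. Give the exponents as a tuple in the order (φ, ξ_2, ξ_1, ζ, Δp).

(2, 1, -2, -4, 2)

M: e_1·(0) + e_2·(2) + e_3·(2) + e_4·(0) + e_5·(1) = 0
L: e_1·(2) + e_2·(-2) + e_3·(0) + e_4·(0) + e_5·(-1) = 0
T: e_1·(-1) + e_2·(-2) + e_3·(0) + e_4·(-2) + e_5·(-2) = 0
N: e_1·(-2) + e_2·(2) + e_3·(1) + e_4·(-1) + e_5·(0) = 0
Solving this homogeneous linear system for the smallest-integer solution (first nonzero entry positive) gives (2, 1, -2, -4, 2).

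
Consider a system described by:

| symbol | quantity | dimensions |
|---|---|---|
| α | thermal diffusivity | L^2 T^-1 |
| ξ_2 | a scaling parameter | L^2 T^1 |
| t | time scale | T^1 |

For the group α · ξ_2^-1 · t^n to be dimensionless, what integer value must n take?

2

Balance the T exponent: (1)·n from t, plus (-1) − (1) = -2 from the rest, must sum to zero.
n − 2 = 0, so n = 2.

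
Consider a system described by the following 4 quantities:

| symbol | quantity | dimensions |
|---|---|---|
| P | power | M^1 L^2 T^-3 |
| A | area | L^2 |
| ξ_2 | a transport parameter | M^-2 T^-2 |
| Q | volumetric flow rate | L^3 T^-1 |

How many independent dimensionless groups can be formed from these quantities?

1

There are 4 variables and 3 base dimensions (M, L, T).
The dimension matrix has rank 3.
Independent dimensionless groups: 4 − 3 = 1.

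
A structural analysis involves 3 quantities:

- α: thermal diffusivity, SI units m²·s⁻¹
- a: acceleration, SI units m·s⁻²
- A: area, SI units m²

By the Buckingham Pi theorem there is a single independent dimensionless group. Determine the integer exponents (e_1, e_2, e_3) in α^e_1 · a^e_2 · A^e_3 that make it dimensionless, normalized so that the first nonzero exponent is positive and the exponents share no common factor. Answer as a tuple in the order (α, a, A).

L: e_1·(2) + e_2·(1) + e_3·(2) = 0
T: e_1·(-1) + e_2·(-2) + e_3·(0) = 0
Solving this homogeneous linear system for the smallest-integer solution (first nonzero entry positive) gives (4, -2, -3).

(4, -2, -3)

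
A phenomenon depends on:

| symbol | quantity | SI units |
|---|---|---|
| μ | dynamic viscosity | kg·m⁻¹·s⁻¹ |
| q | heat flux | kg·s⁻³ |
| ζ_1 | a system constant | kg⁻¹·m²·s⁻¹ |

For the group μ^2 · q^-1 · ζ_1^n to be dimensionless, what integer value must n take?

1

Balance the M exponent: (-1)·n from ζ_1, plus 2·(1) − (1) = 1 from the rest, must sum to zero.
−n + 1 = 0, so n = 1.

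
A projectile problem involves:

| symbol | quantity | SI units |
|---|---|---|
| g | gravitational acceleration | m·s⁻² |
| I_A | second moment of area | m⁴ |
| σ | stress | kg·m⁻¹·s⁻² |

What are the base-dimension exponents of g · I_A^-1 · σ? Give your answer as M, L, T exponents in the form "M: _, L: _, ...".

M: 1, L: -4, T: -4

Collect each base-dimension exponent across the product:
  M: (0) − (0) + (1) = 1
  L: (1) − (4) + (-1) = -4
  T: (-2) − (0) + (-2) = -4
So the dimensions are [M L⁻⁴ T⁻⁴].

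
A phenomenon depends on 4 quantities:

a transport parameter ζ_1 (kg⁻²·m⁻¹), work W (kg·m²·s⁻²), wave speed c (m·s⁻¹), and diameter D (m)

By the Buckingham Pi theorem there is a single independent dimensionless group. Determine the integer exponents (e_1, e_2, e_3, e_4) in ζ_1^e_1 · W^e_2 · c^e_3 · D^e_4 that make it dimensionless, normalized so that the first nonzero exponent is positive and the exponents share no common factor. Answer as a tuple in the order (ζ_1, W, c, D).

(1, 2, -4, 1)

M: e_1·(-2) + e_2·(1) + e_3·(0) + e_4·(0) = 0
L: e_1·(-1) + e_2·(2) + e_3·(1) + e_4·(1) = 0
T: e_1·(0) + e_2·(-2) + e_3·(-1) + e_4·(0) = 0
Solving this homogeneous linear system for the smallest-integer solution (first nonzero entry positive) gives (1, 2, -4, 1).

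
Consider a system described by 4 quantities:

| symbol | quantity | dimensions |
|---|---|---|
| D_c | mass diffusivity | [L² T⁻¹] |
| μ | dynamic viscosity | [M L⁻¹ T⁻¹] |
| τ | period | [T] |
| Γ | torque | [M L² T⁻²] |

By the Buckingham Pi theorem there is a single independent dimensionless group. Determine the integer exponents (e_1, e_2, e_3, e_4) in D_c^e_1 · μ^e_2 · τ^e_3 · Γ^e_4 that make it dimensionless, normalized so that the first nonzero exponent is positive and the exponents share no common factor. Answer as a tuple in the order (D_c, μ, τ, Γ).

M: e_1·(0) + e_2·(1) + e_3·(0) + e_4·(1) = 0
L: e_1·(2) + e_2·(-1) + e_3·(0) + e_4·(2) = 0
T: e_1·(-1) + e_2·(-1) + e_3·(1) + e_4·(-2) = 0
Solving this homogeneous linear system for the smallest-integer solution (first nonzero entry positive) gives (3, 2, 1, -2).

(3, 2, 1, -2)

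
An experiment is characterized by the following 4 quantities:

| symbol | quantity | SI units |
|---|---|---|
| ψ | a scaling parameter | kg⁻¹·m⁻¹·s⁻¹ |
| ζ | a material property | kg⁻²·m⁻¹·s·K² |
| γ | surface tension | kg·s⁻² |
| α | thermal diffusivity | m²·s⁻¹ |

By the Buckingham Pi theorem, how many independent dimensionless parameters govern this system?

There are 4 variables and 4 base dimensions (M, L, T, Θ).
The dimension matrix has rank 4.
Independent dimensionless groups: 4 − 4 = 0.

0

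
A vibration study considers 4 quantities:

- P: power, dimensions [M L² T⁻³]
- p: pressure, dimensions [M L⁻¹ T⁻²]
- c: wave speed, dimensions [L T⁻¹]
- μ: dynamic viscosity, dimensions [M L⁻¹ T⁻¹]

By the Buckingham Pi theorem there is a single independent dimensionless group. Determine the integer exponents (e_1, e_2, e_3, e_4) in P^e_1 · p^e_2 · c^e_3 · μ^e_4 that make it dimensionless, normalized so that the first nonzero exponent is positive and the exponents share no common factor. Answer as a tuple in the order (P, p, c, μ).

M: e_1·(1) + e_2·(1) + e_3·(0) + e_4·(1) = 0
L: e_1·(2) + e_2·(-1) + e_3·(1) + e_4·(-1) = 0
T: e_1·(-3) + e_2·(-2) + e_3·(-1) + e_4·(-1) = 0
Solving this homogeneous linear system for the smallest-integer solution (first nonzero entry positive) gives (1, 1, -3, -2).

(1, 1, -3, -2)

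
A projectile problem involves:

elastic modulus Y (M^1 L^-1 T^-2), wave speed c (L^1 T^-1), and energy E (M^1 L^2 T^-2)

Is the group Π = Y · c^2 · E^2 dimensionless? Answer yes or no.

no

Sum the exponent of each base dimension across the product:
  M: [Y]_M + 2·[c]_M + 2·[E]_M = (1) + 2·(0) + 2·(1) = 3
  L: [Y]_L + 2·[c]_L + 2·[E]_L = (-1) + 2·(1) + 2·(2) = 5
  T: [Y]_T + 2·[c]_T + 2·[E]_T = (-2) + 2·(-1) + 2·(-2) = -8
Net dimensions [M³ L⁵ T⁻⁸] ≠ [1] — not dimensionless.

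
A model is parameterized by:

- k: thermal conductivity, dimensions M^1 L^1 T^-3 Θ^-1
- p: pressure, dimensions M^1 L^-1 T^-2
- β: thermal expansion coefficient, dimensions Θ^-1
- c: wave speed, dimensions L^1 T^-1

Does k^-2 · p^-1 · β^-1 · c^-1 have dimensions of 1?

no

Sum the exponent of each base dimension across the product:
  M: −2·[k]_M − [p]_M − [β]_M − [c]_M = −2·(1) − (1) − (0) − (0) = -3
  L: −2·[k]_L − [p]_L − [β]_L − [c]_L = −2·(1) − (-1) − (0) − (1) = -2
  T: −2·[k]_T − [p]_T − [β]_T − [c]_T = −2·(-3) − (-2) − (0) − (-1) = 9
  Θ: −2·[k]_Θ − [p]_Θ − [β]_Θ − [c]_Θ = −2·(-1) − (0) − (-1) − (0) = 3
Net dimensions [M⁻³ L⁻² T⁹ Θ³] ≠ [1] — not dimensionless.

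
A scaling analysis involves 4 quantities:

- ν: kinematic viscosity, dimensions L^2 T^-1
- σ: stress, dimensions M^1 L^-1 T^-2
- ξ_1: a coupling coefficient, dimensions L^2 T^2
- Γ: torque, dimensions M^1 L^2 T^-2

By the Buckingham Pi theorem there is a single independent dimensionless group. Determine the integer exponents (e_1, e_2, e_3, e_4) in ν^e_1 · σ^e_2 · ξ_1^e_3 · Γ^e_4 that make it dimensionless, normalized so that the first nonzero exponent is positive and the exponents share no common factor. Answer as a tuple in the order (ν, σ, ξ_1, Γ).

M: e_1·(0) + e_2·(1) + e_3·(0) + e_4·(1) = 0
L: e_1·(2) + e_2·(-1) + e_3·(2) + e_4·(2) = 0
T: e_1·(-1) + e_2·(-2) + e_3·(2) + e_4·(-2) = 0
Solving this homogeneous linear system for the smallest-integer solution (first nonzero entry positive) gives (2, 2, 1, -2).

(2, 2, 1, -2)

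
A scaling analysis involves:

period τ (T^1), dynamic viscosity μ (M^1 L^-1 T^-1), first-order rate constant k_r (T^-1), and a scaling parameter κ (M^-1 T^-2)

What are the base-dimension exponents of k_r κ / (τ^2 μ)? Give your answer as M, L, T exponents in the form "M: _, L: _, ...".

Collect each base-dimension exponent across the product:
  M: −2·(0) − (1) + (0) + (-1) = -2
  L: −2·(0) − (-1) + (0) + (0) = 1
  T: −2·(1) − (-1) + (-1) + (-2) = -4
So the dimensions are [M⁻² L T⁻⁴].

M: -2, L: 1, T: -4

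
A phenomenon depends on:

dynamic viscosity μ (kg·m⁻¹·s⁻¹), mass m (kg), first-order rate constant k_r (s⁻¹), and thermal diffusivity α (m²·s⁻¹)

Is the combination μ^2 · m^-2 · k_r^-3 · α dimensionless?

Sum the exponent of each base dimension across the product:
  M: 2·[μ]_M − 2·[m]_M − 3·[k_r]_M + [α]_M = 2·(1) − 2·(1) − 3·(0) + (0) = 0
  L: 2·[μ]_L − 2·[m]_L − 3·[k_r]_L + [α]_L = 2·(-1) − 2·(0) − 3·(0) + (2) = 0
  T: 2·[μ]_T − 2·[m]_T − 3·[k_r]_T + [α]_T = 2·(-1) − 2·(0) − 3·(-1) + (-1) = 0
  Θ: 2·[μ]_Θ − 2·[m]_Θ − 3·[k_r]_Θ + [α]_Θ = 2·(0) − 2·(0) − 3·(0) + (0) = 0
All base exponents vanish — dimensionless.

yes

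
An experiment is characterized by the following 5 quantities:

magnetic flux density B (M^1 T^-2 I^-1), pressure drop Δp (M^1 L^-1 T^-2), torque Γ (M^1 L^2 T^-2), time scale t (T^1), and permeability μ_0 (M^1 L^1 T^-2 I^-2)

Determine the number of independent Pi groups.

There are 5 variables and 4 base dimensions (M, L, T, I).
The dimension matrix has rank 4.
Independent dimensionless groups: 5 − 4 = 1.

1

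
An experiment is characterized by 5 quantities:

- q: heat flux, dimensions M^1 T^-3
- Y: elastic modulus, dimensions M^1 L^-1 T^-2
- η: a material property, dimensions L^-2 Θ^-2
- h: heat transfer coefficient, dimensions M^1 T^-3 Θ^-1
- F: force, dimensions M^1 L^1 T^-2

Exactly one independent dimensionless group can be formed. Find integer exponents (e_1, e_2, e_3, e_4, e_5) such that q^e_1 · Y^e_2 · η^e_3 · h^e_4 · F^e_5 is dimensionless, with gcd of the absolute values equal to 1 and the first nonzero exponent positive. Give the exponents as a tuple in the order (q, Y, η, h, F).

(2, -1, 1, -2, 1)

M: e_1·(1) + e_2·(1) + e_3·(0) + e_4·(1) + e_5·(1) = 0
L: e_1·(0) + e_2·(-1) + e_3·(-2) + e_4·(0) + e_5·(1) = 0
T: e_1·(-3) + e_2·(-2) + e_3·(0) + e_4·(-3) + e_5·(-2) = 0
Θ: e_1·(0) + e_2·(0) + e_3·(-2) + e_4·(-1) + e_5·(0) = 0
Solving this homogeneous linear system for the smallest-integer solution (first nonzero entry positive) gives (2, -1, 1, -2, 1).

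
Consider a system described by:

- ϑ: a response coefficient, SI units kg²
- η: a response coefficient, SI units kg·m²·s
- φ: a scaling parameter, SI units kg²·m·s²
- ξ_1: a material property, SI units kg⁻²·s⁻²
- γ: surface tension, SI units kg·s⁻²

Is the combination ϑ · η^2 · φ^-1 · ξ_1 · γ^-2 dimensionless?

no

Sum the exponent of each base dimension across the product:
  M: [ϑ]_M + 2·[η]_M − [φ]_M + [ξ_1]_M − 2·[γ]_M = (2) + 2·(1) − (2) + (-2) − 2·(1) = -2
  L: [ϑ]_L + 2·[η]_L − [φ]_L + [ξ_1]_L − 2·[γ]_L = (0) + 2·(2) − (1) + (0) − 2·(0) = 3
  T: [ϑ]_T + 2·[η]_T − [φ]_T + [ξ_1]_T − 2·[γ]_T = (0) + 2·(1) − (2) + (-2) − 2·(-2) = 2
Net dimensions [M⁻² L³ T²] ≠ [1] — not dimensionless.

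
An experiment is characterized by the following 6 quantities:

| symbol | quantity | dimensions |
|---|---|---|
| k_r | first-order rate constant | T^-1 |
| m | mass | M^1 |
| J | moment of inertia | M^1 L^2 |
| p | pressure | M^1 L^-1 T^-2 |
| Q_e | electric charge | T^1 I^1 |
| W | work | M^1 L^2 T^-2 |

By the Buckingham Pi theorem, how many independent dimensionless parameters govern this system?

2

There are 6 variables and 4 base dimensions (M, L, T, I).
The dimension matrix has rank 4.
Independent dimensionless groups: 6 − 4 = 2.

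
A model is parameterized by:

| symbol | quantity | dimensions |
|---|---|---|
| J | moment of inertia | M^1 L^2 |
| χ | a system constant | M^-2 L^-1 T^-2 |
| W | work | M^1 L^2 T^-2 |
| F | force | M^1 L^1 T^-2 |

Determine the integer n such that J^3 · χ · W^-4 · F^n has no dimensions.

3

Balance the M exponent: (1)·n from F, plus 3·(1) + (-2) − 4·(1) = -3 from the rest, must sum to zero.
n − 3 = 0, so n = 3.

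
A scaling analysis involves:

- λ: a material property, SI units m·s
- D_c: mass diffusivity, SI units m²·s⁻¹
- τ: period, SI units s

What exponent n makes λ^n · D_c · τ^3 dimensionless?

-2

Balance the L exponent: (1)·n from λ, plus (2) + 3·(0) = 2 from the rest, must sum to zero.
n + 2 = 0, so n = -2.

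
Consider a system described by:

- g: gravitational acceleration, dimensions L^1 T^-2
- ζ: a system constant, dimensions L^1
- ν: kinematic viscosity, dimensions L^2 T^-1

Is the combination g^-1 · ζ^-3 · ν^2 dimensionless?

Sum the exponent of each base dimension across the product:
  L: −[g]_L − 3·[ζ]_L + 2·[ν]_L = −(1) − 3·(1) + 2·(2) = 0
  T: −[g]_T − 3·[ζ]_T + 2·[ν]_T = −(-2) − 3·(0) + 2·(-1) = 0
All base exponents vanish — dimensionless.

yes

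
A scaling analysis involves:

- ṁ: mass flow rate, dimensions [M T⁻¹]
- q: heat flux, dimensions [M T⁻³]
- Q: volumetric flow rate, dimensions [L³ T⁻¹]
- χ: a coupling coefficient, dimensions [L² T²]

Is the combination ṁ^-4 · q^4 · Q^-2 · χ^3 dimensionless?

yes

Sum the exponent of each base dimension across the product:
  M: −4·[ṁ]_M + 4·[q]_M − 2·[Q]_M + 3·[χ]_M = −4·(1) + 4·(1) − 2·(0) + 3·(0) = 0
  L: −4·[ṁ]_L + 4·[q]_L − 2·[Q]_L + 3·[χ]_L = −4·(0) + 4·(0) − 2·(3) + 3·(2) = 0
  T: −4·[ṁ]_T + 4·[q]_T − 2·[Q]_T + 3·[χ]_T = −4·(-1) + 4·(-3) − 2·(-1) + 3·(2) = 0
All base exponents vanish — dimensionless.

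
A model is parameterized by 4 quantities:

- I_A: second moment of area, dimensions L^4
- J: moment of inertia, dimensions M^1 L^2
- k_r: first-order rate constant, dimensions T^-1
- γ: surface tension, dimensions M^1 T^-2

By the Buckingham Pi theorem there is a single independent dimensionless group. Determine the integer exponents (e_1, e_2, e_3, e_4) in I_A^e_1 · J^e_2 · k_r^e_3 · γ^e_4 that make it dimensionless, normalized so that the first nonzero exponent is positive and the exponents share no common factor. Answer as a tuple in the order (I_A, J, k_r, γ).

M: e_1·(0) + e_2·(1) + e_3·(0) + e_4·(1) = 0
L: e_1·(4) + e_2·(2) + e_3·(0) + e_4·(0) = 0
T: e_1·(0) + e_2·(0) + e_3·(-1) + e_4·(-2) = 0
Solving this homogeneous linear system for the smallest-integer solution (first nonzero entry positive) gives (1, -2, -4, 2).

(1, -2, -4, 2)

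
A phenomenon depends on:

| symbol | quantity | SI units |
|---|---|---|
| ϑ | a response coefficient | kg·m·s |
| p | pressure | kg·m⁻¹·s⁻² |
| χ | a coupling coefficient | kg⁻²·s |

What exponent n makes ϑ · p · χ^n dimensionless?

Balance the M exponent: (-2)·n from χ, plus (1) + (1) = 2 from the rest, must sum to zero.
-2n + 2 = 0, so n = 1.

1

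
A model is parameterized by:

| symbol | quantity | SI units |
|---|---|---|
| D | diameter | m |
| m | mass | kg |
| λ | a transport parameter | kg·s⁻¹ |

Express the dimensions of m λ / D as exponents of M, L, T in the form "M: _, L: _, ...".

Collect each base-dimension exponent across the product:
  M: −(0) + (1) + (1) = 2
  L: −(1) + (0) + (0) = -1
  T: −(0) + (0) + (-1) = -1
So the dimensions are [M² L⁻¹ T⁻¹].

M: 2, L: -1, T: -1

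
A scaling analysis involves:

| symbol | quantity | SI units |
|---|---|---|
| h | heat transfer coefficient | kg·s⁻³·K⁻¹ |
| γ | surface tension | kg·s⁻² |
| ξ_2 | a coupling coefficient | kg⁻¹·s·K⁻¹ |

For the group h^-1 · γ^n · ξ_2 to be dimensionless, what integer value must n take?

2

Balance the M exponent: (1)·n from γ, plus −(1) + (-1) = -2 from the rest, must sum to zero.
n − 2 = 0, so n = 2.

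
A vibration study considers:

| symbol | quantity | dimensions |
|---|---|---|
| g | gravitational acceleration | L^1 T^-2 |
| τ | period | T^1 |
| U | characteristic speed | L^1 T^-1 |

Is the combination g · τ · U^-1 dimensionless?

yes

Sum the exponent of each base dimension across the product:
  M: [g]_M + [τ]_M − [U]_M = (0) + (0) − (0) = 0
  L: [g]_L + [τ]_L − [U]_L = (1) + (0) − (1) = 0
  T: [g]_T + [τ]_T − [U]_T = (-2) + (1) − (-1) = 0
All base exponents vanish — dimensionless.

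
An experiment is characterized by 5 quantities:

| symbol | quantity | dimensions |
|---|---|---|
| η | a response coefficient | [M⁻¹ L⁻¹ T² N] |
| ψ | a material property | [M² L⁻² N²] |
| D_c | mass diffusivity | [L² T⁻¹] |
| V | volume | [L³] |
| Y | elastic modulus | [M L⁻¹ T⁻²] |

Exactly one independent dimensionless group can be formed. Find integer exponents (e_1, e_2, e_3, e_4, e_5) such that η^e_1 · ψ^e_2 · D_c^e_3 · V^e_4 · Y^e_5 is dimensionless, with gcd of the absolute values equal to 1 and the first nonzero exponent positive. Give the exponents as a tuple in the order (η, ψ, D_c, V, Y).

(2, -1, -4, 4, 4)

M: e_1·(-1) + e_2·(2) + e_3·(0) + e_4·(0) + e_5·(1) = 0
L: e_1·(-1) + e_2·(-2) + e_3·(2) + e_4·(3) + e_5·(-1) = 0
T: e_1·(2) + e_2·(0) + e_3·(-1) + e_4·(0) + e_5·(-2) = 0
N: e_1·(1) + e_2·(2) + e_3·(0) + e_4·(0) + e_5·(0) = 0
Solving this homogeneous linear system for the smallest-integer solution (first nonzero entry positive) gives (2, -1, -4, 4, 4).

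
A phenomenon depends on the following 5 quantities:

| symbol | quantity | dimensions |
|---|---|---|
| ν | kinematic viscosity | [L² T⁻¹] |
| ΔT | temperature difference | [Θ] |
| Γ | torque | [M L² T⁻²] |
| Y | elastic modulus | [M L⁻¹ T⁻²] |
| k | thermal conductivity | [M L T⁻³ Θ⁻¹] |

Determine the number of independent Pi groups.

1

There are 5 variables and 4 base dimensions (M, L, T, Θ).
The dimension matrix has rank 4.
Independent dimensionless groups: 5 − 4 = 1.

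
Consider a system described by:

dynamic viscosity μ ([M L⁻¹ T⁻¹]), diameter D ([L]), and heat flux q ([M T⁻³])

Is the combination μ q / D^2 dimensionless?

no

Sum the exponent of each base dimension across the product:
  M: [μ]_M − 2·[D]_M + [q]_M = (1) − 2·(0) + (1) = 2
  L: [μ]_L − 2·[D]_L + [q]_L = (-1) − 2·(1) + (0) = -3
  T: [μ]_T − 2·[D]_T + [q]_T = (-1) − 2·(0) + (-3) = -4
Net dimensions [M² L⁻³ T⁻⁴] ≠ [1] — not dimensionless.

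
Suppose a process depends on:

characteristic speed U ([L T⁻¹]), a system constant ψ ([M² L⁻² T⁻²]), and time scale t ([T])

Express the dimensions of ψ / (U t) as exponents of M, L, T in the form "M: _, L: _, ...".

Collect each base-dimension exponent across the product:
  M: −(0) + (2) − (0) = 2
  L: −(1) + (-2) − (0) = -3
  T: −(-1) + (-2) − (1) = -2
So the dimensions are [M² L⁻³ T⁻²].

M: 2, L: -3, T: -2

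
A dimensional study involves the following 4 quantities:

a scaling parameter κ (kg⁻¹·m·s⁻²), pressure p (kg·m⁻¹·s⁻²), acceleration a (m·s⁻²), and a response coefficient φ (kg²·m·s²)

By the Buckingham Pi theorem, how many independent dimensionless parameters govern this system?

There are 4 variables and 3 base dimensions (M, L, T).
The dimension matrix has rank 3.
Independent dimensionless groups: 4 − 3 = 1.

1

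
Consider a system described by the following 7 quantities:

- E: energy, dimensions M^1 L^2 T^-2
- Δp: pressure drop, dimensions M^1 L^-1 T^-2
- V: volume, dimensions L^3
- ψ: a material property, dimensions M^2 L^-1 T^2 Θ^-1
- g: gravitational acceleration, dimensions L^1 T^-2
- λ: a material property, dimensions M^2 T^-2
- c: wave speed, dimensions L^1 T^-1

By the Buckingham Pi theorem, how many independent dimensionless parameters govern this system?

3

There are 7 variables and 4 base dimensions (M, L, T, Θ).
The dimension matrix has rank 4.
Independent dimensionless groups: 7 − 4 = 3.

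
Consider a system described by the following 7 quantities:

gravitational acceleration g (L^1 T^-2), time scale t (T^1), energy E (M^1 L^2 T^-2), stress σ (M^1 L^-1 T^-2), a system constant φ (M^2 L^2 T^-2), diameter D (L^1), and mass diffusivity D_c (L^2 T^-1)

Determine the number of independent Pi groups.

4

There are 7 variables and 3 base dimensions (M, L, T).
The dimension matrix has rank 3.
Independent dimensionless groups: 7 − 3 = 4.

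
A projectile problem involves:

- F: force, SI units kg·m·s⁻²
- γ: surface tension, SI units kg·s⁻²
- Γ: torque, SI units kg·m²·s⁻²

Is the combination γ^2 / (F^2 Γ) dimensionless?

Sum the exponent of each base dimension across the product:
  M: −2·[F]_M + 2·[γ]_M − [Γ]_M = −2·(1) + 2·(1) − (1) = -1
  L: −2·[F]_L + 2·[γ]_L − [Γ]_L = −2·(1) + 2·(0) − (2) = -4
  T: −2·[F]_T + 2·[γ]_T − [Γ]_T = −2·(-2) + 2·(-2) − (-2) = 2
Net dimensions [M⁻¹ L⁻⁴ T²] ≠ [1] — not dimensionless.

no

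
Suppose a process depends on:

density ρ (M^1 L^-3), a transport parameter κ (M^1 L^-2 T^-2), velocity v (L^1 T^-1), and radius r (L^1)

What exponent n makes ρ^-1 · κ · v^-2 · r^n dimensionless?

1

Balance the L exponent: (1)·n from r, plus −(-3) + (-2) − 2·(1) = -1 from the rest, must sum to zero.
n − 1 = 0, so n = 1.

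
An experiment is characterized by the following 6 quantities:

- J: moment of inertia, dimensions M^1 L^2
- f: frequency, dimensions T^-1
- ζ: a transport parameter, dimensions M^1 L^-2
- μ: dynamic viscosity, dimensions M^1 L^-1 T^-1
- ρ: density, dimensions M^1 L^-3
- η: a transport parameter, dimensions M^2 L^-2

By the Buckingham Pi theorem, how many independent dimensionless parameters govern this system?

3

There are 6 variables and 3 base dimensions (M, L, T).
The dimension matrix has rank 3.
Independent dimensionless groups: 6 − 3 = 3.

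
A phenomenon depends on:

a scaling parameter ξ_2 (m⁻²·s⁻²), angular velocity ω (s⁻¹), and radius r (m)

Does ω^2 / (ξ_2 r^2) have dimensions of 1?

yes

Sum the exponent of each base dimension across the product:
  L: −[ξ_2]_L + 2·[ω]_L − 2·[r]_L = −(-2) + 2·(0) − 2·(1) = 0
  T: −[ξ_2]_T + 2·[ω]_T − 2·[r]_T = −(-2) + 2·(-1) − 2·(0) = 0
All base exponents vanish — dimensionless.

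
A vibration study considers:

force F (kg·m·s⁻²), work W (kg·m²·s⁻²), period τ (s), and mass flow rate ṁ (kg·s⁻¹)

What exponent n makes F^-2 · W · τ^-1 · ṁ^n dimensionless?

1

Balance the M exponent: (1)·n from ṁ, plus −2·(1) + (1) − (0) = -1 from the rest, must sum to zero.
n − 1 = 0, so n = 1.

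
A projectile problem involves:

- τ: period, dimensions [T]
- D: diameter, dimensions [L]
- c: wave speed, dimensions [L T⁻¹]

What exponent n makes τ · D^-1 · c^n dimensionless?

1

Balance the L exponent: (1)·n from c, plus (0) − (1) = -1 from the rest, must sum to zero.
n − 1 = 0, so n = 1.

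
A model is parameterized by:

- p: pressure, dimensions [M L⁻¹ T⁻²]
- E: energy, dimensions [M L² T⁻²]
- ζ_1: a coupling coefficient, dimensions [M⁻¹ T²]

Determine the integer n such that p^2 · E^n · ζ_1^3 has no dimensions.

Balance the M exponent: (1)·n from E, plus 2·(1) + 3·(-1) = -1 from the rest, must sum to zero.
n − 1 = 0, so n = 1.

1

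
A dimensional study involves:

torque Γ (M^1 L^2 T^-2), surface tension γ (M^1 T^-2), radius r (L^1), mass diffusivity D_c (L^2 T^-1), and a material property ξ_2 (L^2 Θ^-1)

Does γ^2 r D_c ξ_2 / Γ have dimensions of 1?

Sum the exponent of each base dimension across the product:
  M: −[Γ]_M + 2·[γ]_M + [r]_M + [D_c]_M + [ξ_2]_M = −(1) + 2·(1) + (0) + (0) + (0) = 1
  L: −[Γ]_L + 2·[γ]_L + [r]_L + [D_c]_L + [ξ_2]_L = −(2) + 2·(0) + (1) + (2) + (2) = 3
  T: −[Γ]_T + 2·[γ]_T + [r]_T + [D_c]_T + [ξ_2]_T = −(-2) + 2·(-2) + (0) + (-1) + (0) = -3
  Θ: −[Γ]_Θ + 2·[γ]_Θ + [r]_Θ + [D_c]_Θ + [ξ_2]_Θ = −(0) + 2·(0) + (0) + (0) + (-1) = -1
Net dimensions [M L³ T⁻³ Θ⁻¹] ≠ [1] — not dimensionless.

no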